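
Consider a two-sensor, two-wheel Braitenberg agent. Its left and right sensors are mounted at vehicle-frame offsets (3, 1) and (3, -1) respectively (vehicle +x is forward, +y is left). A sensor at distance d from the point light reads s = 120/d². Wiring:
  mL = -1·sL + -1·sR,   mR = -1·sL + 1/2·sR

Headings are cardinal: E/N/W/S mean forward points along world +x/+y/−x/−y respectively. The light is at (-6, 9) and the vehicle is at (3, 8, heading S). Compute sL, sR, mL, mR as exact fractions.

30/29 3/2 -147/58 -33/116

left sensor world pos  = (4, 5); dL² = 116
right sensor world pos = (2, 5); dR² = 80
sL = 120/116 = 30/29
sR = 120/80 = 3/2
mL = -1·sL + -1·sR = -147/58
mR = -1·sL + 1/2·sR = -33/116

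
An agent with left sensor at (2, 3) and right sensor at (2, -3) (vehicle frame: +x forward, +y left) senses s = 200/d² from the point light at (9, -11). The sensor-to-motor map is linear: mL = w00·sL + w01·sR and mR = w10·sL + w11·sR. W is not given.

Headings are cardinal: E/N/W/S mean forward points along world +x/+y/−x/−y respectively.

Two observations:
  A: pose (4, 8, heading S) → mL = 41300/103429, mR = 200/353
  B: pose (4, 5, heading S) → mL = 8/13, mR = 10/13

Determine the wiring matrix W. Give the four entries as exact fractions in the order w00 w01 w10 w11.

1 -1/2 0 1

obs A: pose=(4,8,S) → sL=200/293, sR=200/353, mL=41300/103429, mR=200/353
obs B: pose=(4,5,S) → sL=1, sR=10/13, mL=8/13, mR=10/13
sensor matrix S = [[200/293, 200/353], [1, 10/13]]; det S = -55800/1344577
solve [mL_A; mL_B] = S·[w00; w01] and [mR_A; mR_B] = S·[w10; w11]:
  w00 = 1, w01 = -1/2, w10 = 0, w11 = 1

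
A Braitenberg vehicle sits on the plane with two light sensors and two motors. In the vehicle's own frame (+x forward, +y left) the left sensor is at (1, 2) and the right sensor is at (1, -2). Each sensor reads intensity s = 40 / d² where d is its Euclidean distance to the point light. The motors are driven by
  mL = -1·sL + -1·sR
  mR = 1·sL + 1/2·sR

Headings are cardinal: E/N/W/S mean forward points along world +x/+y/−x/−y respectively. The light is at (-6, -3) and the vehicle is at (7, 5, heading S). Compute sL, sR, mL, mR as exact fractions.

20/137 4/17 -888/2329 614/2329

left sensor world pos  = (9, 4); dL² = 274
right sensor world pos = (5, 4); dR² = 170
sL = 40/274 = 20/137
sR = 40/170 = 4/17
mL = -1·sL + -1·sR = -888/2329
mR = 1·sL + 1/2·sR = 614/2329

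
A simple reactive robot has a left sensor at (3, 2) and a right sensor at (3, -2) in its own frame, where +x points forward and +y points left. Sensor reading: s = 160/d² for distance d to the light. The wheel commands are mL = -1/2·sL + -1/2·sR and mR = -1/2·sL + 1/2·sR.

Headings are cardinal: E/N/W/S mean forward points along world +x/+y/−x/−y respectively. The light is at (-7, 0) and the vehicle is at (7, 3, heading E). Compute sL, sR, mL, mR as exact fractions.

80/157 16/29 -2416/4553 96/4553

left sensor world pos  = (10, 5); dL² = 314
right sensor world pos = (10, 1); dR² = 290
sL = 160/314 = 80/157
sR = 160/290 = 16/29
mL = -1/2·sL + -1/2·sR = -2416/4553
mR = -1/2·sL + 1/2·sR = 96/4553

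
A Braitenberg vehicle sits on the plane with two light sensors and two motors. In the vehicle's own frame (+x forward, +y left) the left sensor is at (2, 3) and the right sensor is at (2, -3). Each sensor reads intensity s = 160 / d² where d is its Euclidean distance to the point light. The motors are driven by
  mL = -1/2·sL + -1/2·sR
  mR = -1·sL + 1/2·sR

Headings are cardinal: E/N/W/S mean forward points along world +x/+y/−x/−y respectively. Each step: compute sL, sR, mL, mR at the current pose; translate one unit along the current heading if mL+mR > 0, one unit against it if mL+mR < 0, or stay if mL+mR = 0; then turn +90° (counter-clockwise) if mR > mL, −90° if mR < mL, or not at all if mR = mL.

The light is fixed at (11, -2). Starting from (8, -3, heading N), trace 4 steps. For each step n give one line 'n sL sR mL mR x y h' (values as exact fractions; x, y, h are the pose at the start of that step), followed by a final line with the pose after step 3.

n=0: pose=(8,-3,N); sL=160/37, sR=160; mL=-3040/37, mR=2800/37; mL+mR=-240/37 → advance -1; mR−mL=5840/37 → turn +1·90°
n=1: pose=(8,-4,W); sL=16/5, sR=80/13; mL=-304/65, mR=-8/65; mL+mR=-24/5 → advance -1; mR−mL=296/65 → turn +1·90°
n=2: pose=(9,-4,S); sL=160/17, sR=160/41; mL=-4640/697, mR=-5200/697; mL+mR=-240/17 → advance -1; mR−mL=-560/697 → turn -1·90°
n=3: pose=(9,-3,W); sL=5, sR=8; mL=-13/2, mR=-1; mL+mR=-15/2 → advance -1; mR−mL=11/2 → turn +1·90°

0 160/37 160 -3040/37 2800/37 8 -3 N
1 16/5 80/13 -304/65 -8/65 8 -4 W
2 160/17 160/41 -4640/697 -5200/697 9 -4 S
3 5 8 -13/2 -1 9 -3 W
final 10 -3 S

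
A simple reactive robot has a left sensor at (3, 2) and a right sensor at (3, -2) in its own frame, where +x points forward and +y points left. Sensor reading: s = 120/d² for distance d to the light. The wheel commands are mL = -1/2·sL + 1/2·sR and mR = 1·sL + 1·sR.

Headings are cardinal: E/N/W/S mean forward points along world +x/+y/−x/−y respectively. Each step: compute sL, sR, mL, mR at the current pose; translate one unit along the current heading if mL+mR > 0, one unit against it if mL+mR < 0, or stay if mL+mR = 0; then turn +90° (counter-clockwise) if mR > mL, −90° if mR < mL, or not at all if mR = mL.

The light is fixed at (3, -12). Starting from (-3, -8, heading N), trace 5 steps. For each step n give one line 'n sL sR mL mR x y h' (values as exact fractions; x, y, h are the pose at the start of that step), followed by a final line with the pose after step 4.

0 120/113 24/13 576/1469 4272/1469 -3 -8 N
1 4/3 12/13 -8/39 88/39 -3 -7 W
2 120/29 24/17 -672/493 2736/493 -4 -7 S
3 30/13 6 24/13 108/13 -4 -8 E
4 120/113 24/13 576/1469 4272/1469 -3 -8 N
final -3 -7 W

n=0: pose=(-3,-8,N); sL=120/113, sR=24/13; mL=576/1469, mR=4272/1469; mL+mR=4848/1469 → advance +1; mR−mL=3696/1469 → turn +1·90°
n=1: pose=(-3,-7,W); sL=4/3, sR=12/13; mL=-8/39, mR=88/39; mL+mR=80/39 → advance +1; mR−mL=32/13 → turn +1·90°
n=2: pose=(-4,-7,S); sL=120/29, sR=24/17; mL=-672/493, mR=2736/493; mL+mR=2064/493 → advance +1; mR−mL=3408/493 → turn +1·90°
n=3: pose=(-4,-8,E); sL=30/13, sR=6; mL=24/13, mR=108/13; mL+mR=132/13 → advance +1; mR−mL=84/13 → turn +1·90°
n=4: pose=(-3,-8,N); sL=120/113, sR=24/13; mL=576/1469, mR=4272/1469; mL+mR=4848/1469 → advance +1; mR−mL=3696/1469 → turn +1·90°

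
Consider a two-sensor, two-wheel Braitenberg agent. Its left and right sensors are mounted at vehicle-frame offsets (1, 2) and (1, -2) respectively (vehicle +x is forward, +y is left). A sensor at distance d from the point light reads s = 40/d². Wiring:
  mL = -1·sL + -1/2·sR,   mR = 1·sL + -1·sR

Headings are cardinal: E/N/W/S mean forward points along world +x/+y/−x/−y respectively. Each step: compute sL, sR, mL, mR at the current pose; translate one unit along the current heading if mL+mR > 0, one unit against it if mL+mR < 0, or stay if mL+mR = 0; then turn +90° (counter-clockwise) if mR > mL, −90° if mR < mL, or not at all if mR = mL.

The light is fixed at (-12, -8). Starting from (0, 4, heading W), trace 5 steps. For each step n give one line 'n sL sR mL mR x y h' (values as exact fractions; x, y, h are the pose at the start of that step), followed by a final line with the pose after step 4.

n=0: pose=(0,4,W); sL=40/221, sR=40/317; mL=-17100/70057, mR=3840/70057; mL+mR=-60/317 → advance -1; mR−mL=20940/70057 → turn +1·90°
n=1: pose=(1,4,S); sL=20/173, sR=20/121; mL=-4150/20933, mR=-1040/20933; mL+mR=-30/121 → advance -1; mR−mL=3110/20933 → turn +1·90°
n=2: pose=(1,5,E); sL=40/421, sR=40/317; mL=-21100/133457, mR=-4160/133457; mL+mR=-60/317 → advance -1; mR−mL=16940/133457 → turn +1·90°
n=3: pose=(0,5,N); sL=5/37, sR=5/49; mL=-675/3626, mR=60/1813; mL+mR=-15/98 → advance -1; mR−mL=795/3626 → turn +1·90°
n=4: pose=(0,4,W); sL=40/221, sR=40/317; mL=-17100/70057, mR=3840/70057; mL+mR=-60/317 → advance -1; mR−mL=20940/70057 → turn +1·90°

0 40/221 40/317 -17100/70057 3840/70057 0 4 W
1 20/173 20/121 -4150/20933 -1040/20933 1 4 S
2 40/421 40/317 -21100/133457 -4160/133457 1 5 E
3 5/37 5/49 -675/3626 60/1813 0 5 N
4 40/221 40/317 -17100/70057 3840/70057 0 4 W
final 1 4 S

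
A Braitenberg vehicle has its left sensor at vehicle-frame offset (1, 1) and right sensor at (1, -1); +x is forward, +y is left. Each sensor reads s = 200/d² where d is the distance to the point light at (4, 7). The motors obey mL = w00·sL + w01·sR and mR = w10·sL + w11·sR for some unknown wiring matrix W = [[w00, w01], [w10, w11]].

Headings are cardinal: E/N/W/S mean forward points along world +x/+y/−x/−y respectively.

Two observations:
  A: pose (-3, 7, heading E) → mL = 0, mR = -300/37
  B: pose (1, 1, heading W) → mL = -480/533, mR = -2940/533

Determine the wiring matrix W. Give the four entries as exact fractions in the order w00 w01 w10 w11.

obs A: pose=(-3,7,E) → sL=200/37, sR=200/37, mL=0, mR=-300/37
obs B: pose=(1,1,W) → sL=40/13, sR=200/41, mL=-480/533, mR=-2940/533
sensor matrix S = [[200/37, 200/37], [40/13, 200/41]]; det S = 192000/19721
solve [mL_A; mL_B] = S·[w00; w01] and [mR_A; mR_B] = S·[w10; w11]:
  w00 = 1/2, w01 = -1/2, w10 = -1, w11 = -1/2

1/2 -1/2 -1 -1/2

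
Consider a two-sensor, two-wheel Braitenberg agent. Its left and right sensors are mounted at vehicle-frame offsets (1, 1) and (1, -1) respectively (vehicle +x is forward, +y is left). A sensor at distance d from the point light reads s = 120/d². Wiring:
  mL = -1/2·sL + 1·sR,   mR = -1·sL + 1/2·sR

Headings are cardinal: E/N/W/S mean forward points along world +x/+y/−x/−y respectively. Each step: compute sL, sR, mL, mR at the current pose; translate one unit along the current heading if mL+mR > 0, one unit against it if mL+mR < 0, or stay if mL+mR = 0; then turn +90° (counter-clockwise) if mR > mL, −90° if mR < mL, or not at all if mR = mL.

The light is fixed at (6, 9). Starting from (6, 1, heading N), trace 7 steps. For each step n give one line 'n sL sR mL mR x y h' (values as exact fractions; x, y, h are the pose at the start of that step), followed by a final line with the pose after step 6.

0 12/5 12/5 6/5 -6/5 6 1 N
1 12/5 60/41 54/205 -342/205 6 1 E
2 40/27 24/17 308/459 -356/459 5 1 S
3 30/17 3 36/17 -9/34 5 2 W
4 8/3 120/37 212/111 -116/111 4 2 N
5 60/13 12/5 6/65 -222/65 4 3 E
6 120/53 24/13 492/689 -924/689 3 3 S
final 3 4 W

n=0: pose=(6,1,N); sL=12/5, sR=12/5; mL=6/5, mR=-6/5; mL+mR=0 → advance +0; mR−mL=-12/5 → turn -1·90°
n=1: pose=(6,1,E); sL=12/5, sR=60/41; mL=54/205, mR=-342/205; mL+mR=-288/205 → advance -1; mR−mL=-396/205 → turn -1·90°
n=2: pose=(5,1,S); sL=40/27, sR=24/17; mL=308/459, mR=-356/459; mL+mR=-16/153 → advance -1; mR−mL=-664/459 → turn -1·90°
n=3: pose=(5,2,W); sL=30/17, sR=3; mL=36/17, mR=-9/34; mL+mR=63/34 → advance +1; mR−mL=-81/34 → turn -1·90°
n=4: pose=(4,2,N); sL=8/3, sR=120/37; mL=212/111, mR=-116/111; mL+mR=32/37 → advance +1; mR−mL=-328/111 → turn -1·90°
n=5: pose=(4,3,E); sL=60/13, sR=12/5; mL=6/65, mR=-222/65; mL+mR=-216/65 → advance -1; mR−mL=-228/65 → turn -1·90°
n=6: pose=(3,3,S); sL=120/53, sR=24/13; mL=492/689, mR=-924/689; mL+mR=-432/689 → advance -1; mR−mL=-1416/689 → turn -1·90°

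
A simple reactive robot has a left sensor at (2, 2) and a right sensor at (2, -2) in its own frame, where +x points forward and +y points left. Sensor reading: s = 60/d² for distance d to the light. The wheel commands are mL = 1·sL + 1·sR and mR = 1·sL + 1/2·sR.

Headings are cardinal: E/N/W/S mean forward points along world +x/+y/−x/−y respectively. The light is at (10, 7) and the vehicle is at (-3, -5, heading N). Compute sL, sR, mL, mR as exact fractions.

12/65 60/221 504/1105 354/1105

left sensor world pos  = (-5, -3); dL² = 325
right sensor world pos = (-1, -3); dR² = 221
sL = 60/325 = 12/65
sR = 60/221 = 60/221
mL = 1·sL + 1·sR = 504/1105
mR = 1·sL + 1/2·sR = 354/1105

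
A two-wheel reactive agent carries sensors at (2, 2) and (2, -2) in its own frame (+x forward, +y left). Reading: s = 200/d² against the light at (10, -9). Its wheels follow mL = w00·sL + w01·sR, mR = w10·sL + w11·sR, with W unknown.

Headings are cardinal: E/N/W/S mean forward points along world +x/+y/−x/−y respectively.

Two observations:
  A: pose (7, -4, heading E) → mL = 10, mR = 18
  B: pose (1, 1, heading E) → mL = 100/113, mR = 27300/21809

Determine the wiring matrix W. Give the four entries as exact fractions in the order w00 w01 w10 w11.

0 1/2 -1/2 1

obs A: pose=(7,-4,E) → sL=4, sR=20, mL=10, mR=18
obs B: pose=(1,1,E) → sL=200/193, sR=200/113, mL=100/113, mR=27300/21809
sensor matrix S = [[4, 20], [200/193, 200/113]]; det S = -297600/21809
solve [mL_A; mL_B] = S·[w00; w01] and [mR_A; mR_B] = S·[w10; w11]:
  w00 = 0, w01 = 1/2, w10 = -1/2, w11 = 1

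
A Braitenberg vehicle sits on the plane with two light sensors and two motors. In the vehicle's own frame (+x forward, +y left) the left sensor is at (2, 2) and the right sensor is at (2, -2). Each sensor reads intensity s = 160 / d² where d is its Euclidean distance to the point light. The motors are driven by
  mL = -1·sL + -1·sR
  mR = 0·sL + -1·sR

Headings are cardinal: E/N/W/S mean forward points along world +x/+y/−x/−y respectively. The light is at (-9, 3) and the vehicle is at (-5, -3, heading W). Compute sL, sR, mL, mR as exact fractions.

40/17 8 -176/17 -8

left sensor world pos  = (-7, -5); dL² = 68
right sensor world pos = (-7, -1); dR² = 20
sL = 160/68 = 40/17
sR = 160/20 = 8
mL = -1·sL + -1·sR = -176/17
mR = 0·sL + -1·sR = -8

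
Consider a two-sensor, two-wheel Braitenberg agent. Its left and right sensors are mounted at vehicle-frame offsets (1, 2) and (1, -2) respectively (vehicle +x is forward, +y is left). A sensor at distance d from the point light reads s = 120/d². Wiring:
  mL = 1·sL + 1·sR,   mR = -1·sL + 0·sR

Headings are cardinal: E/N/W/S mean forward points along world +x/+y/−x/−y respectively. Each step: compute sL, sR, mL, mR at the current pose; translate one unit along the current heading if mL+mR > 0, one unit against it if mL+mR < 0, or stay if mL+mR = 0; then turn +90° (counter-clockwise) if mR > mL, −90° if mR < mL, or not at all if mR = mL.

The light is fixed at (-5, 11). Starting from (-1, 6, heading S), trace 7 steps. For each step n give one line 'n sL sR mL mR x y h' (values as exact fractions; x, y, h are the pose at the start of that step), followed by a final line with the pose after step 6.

0 5/3 3 14/3 -5/3 -1 6 S
1 120/73 24/5 2352/365 -120/73 -1 5 W
2 60/13 12/5 456/65 -60/13 -2 5 N
3 24/5 24/13 432/65 -24/5 -2 6 E
4 5/3 3 14/3 -5/3 -1 6 S
5 120/73 24/5 2352/365 -120/73 -1 5 W
6 60/13 12/5 456/65 -60/13 -2 5 N
final -2 6 E

n=0: pose=(-1,6,S); sL=5/3, sR=3; mL=14/3, mR=-5/3; mL+mR=3 → advance +1; mR−mL=-19/3 → turn -1·90°
n=1: pose=(-1,5,W); sL=120/73, sR=24/5; mL=2352/365, mR=-120/73; mL+mR=24/5 → advance +1; mR−mL=-2952/365 → turn -1·90°
n=2: pose=(-2,5,N); sL=60/13, sR=12/5; mL=456/65, mR=-60/13; mL+mR=12/5 → advance +1; mR−mL=-756/65 → turn -1·90°
n=3: pose=(-2,6,E); sL=24/5, sR=24/13; mL=432/65, mR=-24/5; mL+mR=24/13 → advance +1; mR−mL=-744/65 → turn -1·90°
n=4: pose=(-1,6,S); sL=5/3, sR=3; mL=14/3, mR=-5/3; mL+mR=3 → advance +1; mR−mL=-19/3 → turn -1·90°
n=5: pose=(-1,5,W); sL=120/73, sR=24/5; mL=2352/365, mR=-120/73; mL+mR=24/5 → advance +1; mR−mL=-2952/365 → turn -1·90°
n=6: pose=(-2,5,N); sL=60/13, sR=12/5; mL=456/65, mR=-60/13; mL+mR=12/5 → advance +1; mR−mL=-756/65 → turn -1·90°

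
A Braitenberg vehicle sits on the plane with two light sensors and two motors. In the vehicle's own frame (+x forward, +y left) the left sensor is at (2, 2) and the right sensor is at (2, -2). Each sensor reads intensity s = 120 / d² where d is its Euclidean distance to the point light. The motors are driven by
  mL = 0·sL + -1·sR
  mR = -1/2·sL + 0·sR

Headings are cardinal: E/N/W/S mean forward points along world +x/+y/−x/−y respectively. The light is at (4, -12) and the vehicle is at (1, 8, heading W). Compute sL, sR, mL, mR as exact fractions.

120/349 120/509 -120/509 -60/349

left sensor world pos  = (-1, 6); dL² = 349
right sensor world pos = (-1, 10); dR² = 509
sL = 120/349 = 120/349
sR = 120/509 = 120/509
mL = 0·sL + -1·sR = -120/509
mR = -1/2·sL + 0·sR = -60/349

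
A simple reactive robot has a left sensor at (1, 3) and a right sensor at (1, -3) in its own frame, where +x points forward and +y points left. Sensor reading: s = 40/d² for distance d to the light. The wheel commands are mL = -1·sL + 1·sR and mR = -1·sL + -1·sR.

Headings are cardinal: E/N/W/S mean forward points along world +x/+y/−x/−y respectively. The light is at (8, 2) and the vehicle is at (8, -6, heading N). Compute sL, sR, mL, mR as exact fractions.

20/29 20/29 0 -40/29

left sensor world pos  = (5, -5); dL² = 58
right sensor world pos = (11, -5); dR² = 58
sL = 40/58 = 20/29
sR = 40/58 = 20/29
mL = -1·sL + 1·sR = 0
mR = -1·sL + -1·sR = -40/29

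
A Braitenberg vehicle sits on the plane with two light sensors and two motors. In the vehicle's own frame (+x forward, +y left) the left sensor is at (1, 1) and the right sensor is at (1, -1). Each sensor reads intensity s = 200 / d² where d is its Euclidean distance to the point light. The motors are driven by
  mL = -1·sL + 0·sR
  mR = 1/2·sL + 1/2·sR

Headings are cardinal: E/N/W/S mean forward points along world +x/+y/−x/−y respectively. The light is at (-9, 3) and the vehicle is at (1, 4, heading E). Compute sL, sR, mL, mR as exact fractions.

left sensor world pos  = (2, 5); dL² = 125
right sensor world pos = (2, 3); dR² = 121
sL = 200/125 = 8/5
sR = 200/121 = 200/121
mL = -1·sL + 0·sR = -8/5
mR = 1/2·sL + 1/2·sR = 984/605

8/5 200/121 -8/5 984/605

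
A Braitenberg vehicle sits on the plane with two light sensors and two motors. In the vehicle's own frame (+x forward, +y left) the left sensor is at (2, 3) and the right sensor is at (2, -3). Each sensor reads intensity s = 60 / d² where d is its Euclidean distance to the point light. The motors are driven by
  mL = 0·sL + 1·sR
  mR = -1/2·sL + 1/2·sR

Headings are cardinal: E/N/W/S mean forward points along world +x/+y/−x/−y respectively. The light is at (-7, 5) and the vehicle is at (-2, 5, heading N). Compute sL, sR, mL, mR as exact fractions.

left sensor world pos  = (-5, 7); dL² = 8
right sensor world pos = (1, 7); dR² = 68
sL = 60/8 = 15/2
sR = 60/68 = 15/17
mL = 0·sL + 1·sR = 15/17
mR = -1/2·sL + 1/2·sR = -225/68

15/2 15/17 15/17 -225/68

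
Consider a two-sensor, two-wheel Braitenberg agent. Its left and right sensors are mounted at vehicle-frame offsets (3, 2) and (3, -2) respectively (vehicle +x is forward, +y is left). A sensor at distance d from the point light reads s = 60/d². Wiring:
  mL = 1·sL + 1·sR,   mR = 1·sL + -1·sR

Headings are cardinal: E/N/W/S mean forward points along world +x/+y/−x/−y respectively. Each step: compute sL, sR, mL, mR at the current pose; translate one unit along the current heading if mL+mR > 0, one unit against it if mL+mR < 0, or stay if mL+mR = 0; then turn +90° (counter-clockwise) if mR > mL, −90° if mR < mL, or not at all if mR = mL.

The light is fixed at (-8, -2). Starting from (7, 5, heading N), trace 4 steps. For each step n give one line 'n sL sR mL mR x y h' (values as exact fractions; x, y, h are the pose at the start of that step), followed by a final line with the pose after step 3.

0 60/269 60/389 39480/104641 7200/104641 7 5 N
1 15/106 1/6 49/159 -4/159 7 6 E
2 60/349 60/221 34200/77129 -7680/77129 8 6 S
3 30/97 6/25 1332/2425 168/2425 8 5 W
final 7 5 N

n=0: pose=(7,5,N); sL=60/269, sR=60/389; mL=39480/104641, mR=7200/104641; mL+mR=120/269 → advance +1; mR−mL=-120/389 → turn -1·90°
n=1: pose=(7,6,E); sL=15/106, sR=1/6; mL=49/159, mR=-4/159; mL+mR=15/53 → advance +1; mR−mL=-1/3 → turn -1·90°
n=2: pose=(8,6,S); sL=60/349, sR=60/221; mL=34200/77129, mR=-7680/77129; mL+mR=120/349 → advance +1; mR−mL=-120/221 → turn -1·90°
n=3: pose=(8,5,W); sL=30/97, sR=6/25; mL=1332/2425, mR=168/2425; mL+mR=60/97 → advance +1; mR−mL=-12/25 → turn -1·90°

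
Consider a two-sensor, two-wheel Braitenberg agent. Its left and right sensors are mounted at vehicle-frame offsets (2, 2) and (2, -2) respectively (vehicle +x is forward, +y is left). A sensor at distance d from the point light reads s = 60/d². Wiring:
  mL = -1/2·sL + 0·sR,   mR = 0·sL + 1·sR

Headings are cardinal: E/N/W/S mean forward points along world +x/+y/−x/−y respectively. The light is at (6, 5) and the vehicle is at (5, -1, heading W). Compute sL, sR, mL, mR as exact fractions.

60/73 12/5 -30/73 12/5

left sensor world pos  = (3, -3); dL² = 73
right sensor world pos = (3, 1); dR² = 25
sL = 60/73 = 60/73
sR = 60/25 = 12/5
mL = -1/2·sL + 0·sR = -30/73
mR = 0·sL + 1·sR = 12/5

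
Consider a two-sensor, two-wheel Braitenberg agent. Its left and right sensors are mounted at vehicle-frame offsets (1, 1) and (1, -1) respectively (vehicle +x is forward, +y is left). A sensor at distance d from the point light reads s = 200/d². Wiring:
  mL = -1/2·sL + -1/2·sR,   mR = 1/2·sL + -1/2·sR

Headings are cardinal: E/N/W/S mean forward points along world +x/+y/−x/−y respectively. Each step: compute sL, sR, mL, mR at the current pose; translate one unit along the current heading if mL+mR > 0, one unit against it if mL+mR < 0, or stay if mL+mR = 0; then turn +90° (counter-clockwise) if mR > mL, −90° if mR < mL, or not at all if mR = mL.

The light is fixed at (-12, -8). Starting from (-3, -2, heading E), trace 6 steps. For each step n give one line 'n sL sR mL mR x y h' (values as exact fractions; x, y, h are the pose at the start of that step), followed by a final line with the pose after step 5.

n=0: pose=(-3,-2,E); sL=200/149, sR=8/5; mL=-1096/745, mR=-96/745; mL+mR=-8/5 → advance -1; mR−mL=200/149 → turn +1·90°
n=1: pose=(-4,-2,N); sL=100/49, sR=20/13; mL=-1140/637, mR=160/637; mL+mR=-20/13 → advance -1; mR−mL=100/49 → turn +1·90°
n=2: pose=(-4,-3,W); sL=40/13, sR=40/17; mL=-600/221, mR=80/221; mL+mR=-40/17 → advance -1; mR−mL=40/13 → turn +1·90°
n=3: pose=(-3,-3,S); sL=50/29, sR=5/2; mL=-245/116, mR=-45/116; mL+mR=-5/2 → advance -1; mR−mL=50/29 → turn +1·90°
n=4: pose=(-3,-2,E); sL=200/149, sR=8/5; mL=-1096/745, mR=-96/745; mL+mR=-8/5 → advance -1; mR−mL=200/149 → turn +1·90°
n=5: pose=(-4,-2,N); sL=100/49, sR=20/13; mL=-1140/637, mR=160/637; mL+mR=-20/13 → advance -1; mR−mL=100/49 → turn +1·90°

0 200/149 8/5 -1096/745 -96/745 -3 -2 E
1 100/49 20/13 -1140/637 160/637 -4 -2 N
2 40/13 40/17 -600/221 80/221 -4 -3 W
3 50/29 5/2 -245/116 -45/116 -3 -3 S
4 200/149 8/5 -1096/745 -96/745 -3 -2 E
5 100/49 20/13 -1140/637 160/637 -4 -2 N
final -4 -3 W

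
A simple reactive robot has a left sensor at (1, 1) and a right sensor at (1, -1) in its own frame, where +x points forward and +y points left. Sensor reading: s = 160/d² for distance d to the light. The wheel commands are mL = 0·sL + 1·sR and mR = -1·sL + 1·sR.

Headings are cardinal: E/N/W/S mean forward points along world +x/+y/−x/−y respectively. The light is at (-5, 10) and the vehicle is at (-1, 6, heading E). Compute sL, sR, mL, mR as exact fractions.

left sensor world pos  = (0, 7); dL² = 34
right sensor world pos = (0, 5); dR² = 50
sL = 160/34 = 80/17
sR = 160/50 = 16/5
mL = 0·sL + 1·sR = 16/5
mR = -1·sL + 1·sR = -128/85

80/17 16/5 16/5 -128/85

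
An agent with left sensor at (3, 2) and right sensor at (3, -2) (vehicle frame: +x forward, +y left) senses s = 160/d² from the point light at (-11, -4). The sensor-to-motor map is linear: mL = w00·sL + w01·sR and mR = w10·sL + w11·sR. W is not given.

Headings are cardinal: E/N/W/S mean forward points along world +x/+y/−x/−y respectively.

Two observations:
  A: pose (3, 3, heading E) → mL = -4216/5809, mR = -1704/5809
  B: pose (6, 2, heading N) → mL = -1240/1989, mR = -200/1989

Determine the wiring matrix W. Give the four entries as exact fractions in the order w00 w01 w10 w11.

-1/2 -1 1/2 -1

obs A: pose=(3,3,E) → sL=16/37, sR=80/157, mL=-4216/5809, mR=-1704/5809
obs B: pose=(6,2,N) → sL=80/153, sR=80/221, mL=-1240/1989, mR=-200/1989
sensor matrix S = [[16/37, 80/157], [80/153, 80/221]]; det S = -1269760/11554101
solve [mL_A; mL_B] = S·[w00; w01] and [mR_A; mR_B] = S·[w10; w11]:
  w00 = -1/2, w01 = -1, w10 = 1/2, w11 = -1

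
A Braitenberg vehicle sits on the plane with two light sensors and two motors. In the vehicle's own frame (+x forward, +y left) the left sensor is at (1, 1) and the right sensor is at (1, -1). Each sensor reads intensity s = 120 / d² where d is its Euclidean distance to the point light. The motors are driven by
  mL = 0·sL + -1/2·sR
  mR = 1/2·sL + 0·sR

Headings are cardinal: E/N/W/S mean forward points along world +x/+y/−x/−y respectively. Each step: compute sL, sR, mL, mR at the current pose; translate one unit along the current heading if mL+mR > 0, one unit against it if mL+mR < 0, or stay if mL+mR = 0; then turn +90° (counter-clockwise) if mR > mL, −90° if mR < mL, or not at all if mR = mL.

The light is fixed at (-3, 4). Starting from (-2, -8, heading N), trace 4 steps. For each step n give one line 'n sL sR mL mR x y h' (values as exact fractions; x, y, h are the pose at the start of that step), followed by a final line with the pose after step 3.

n=0: pose=(-2,-8,N); sL=120/121, sR=24/25; mL=-12/25, mR=60/121; mL+mR=48/3025 → advance +1; mR−mL=2952/3025 → turn +1·90°
n=1: pose=(-2,-7,W); sL=5/6, sR=6/5; mL=-3/5, mR=5/12; mL+mR=-11/60 → advance -1; mR−mL=61/60 → turn +1·90°
n=2: pose=(-1,-7,S); sL=40/51, sR=24/29; mL=-12/29, mR=20/51; mL+mR=-32/1479 → advance -1; mR−mL=1192/1479 → turn +1·90°
n=3: pose=(-1,-6,E); sL=4/3, sR=12/13; mL=-6/13, mR=2/3; mL+mR=8/39 → advance +1; mR−mL=44/39 → turn +1·90°

0 120/121 24/25 -12/25 60/121 -2 -8 N
1 5/6 6/5 -3/5 5/12 -2 -7 W
2 40/51 24/29 -12/29 20/51 -1 -7 S
3 4/3 12/13 -6/13 2/3 -1 -6 E
final 0 -6 N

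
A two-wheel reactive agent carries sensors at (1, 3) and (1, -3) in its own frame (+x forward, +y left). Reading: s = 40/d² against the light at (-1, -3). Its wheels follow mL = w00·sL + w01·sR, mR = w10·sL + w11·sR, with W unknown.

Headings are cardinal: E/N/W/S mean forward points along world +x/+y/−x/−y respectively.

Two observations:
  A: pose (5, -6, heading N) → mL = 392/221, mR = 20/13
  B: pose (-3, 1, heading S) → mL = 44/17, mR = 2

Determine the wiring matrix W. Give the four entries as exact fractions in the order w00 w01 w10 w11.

1/2 1/2 1/2 0

obs A: pose=(5,-6,N) → sL=40/13, sR=8/17, mL=392/221, mR=20/13
obs B: pose=(-3,1,S) → sL=4, sR=20/17, mL=44/17, mR=2
sensor matrix S = [[40/13, 8/17], [4, 20/17]]; det S = 384/221
solve [mL_A; mL_B] = S·[w00; w01] and [mR_A; mR_B] = S·[w10; w11]:
  w00 = 1/2, w01 = 1/2, w10 = 1/2, w11 = 0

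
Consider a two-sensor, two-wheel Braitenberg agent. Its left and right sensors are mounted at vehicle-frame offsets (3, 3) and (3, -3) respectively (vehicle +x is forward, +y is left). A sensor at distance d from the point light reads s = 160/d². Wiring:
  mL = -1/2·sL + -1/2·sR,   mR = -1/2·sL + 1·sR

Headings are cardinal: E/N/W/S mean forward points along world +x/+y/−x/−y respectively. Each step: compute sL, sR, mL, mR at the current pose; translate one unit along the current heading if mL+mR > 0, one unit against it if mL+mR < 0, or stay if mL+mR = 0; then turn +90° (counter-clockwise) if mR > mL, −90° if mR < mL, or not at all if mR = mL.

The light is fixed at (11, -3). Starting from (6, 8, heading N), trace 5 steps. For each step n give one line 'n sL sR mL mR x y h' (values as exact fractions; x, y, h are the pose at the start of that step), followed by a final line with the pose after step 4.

0 8/13 4/5 -46/65 32/65 6 8 N
1 160/113 160/233 -27680/26329 -560/26329 6 7 W
2 16/5 80/49 -592/245 8/245 7 7 S
3 160/197 32/13 -4192/2561 5264/2561 7 8 E
4 20/29 40/49 -1070/1421 670/1421 8 8 N
final 8 7 W

n=0: pose=(6,8,N); sL=8/13, sR=4/5; mL=-46/65, mR=32/65; mL+mR=-14/65 → advance -1; mR−mL=6/5 → turn +1·90°
n=1: pose=(6,7,W); sL=160/113, sR=160/233; mL=-27680/26329, mR=-560/26329; mL+mR=-28240/26329 → advance -1; mR−mL=240/233 → turn +1·90°
n=2: pose=(7,7,S); sL=16/5, sR=80/49; mL=-592/245, mR=8/245; mL+mR=-584/245 → advance -1; mR−mL=120/49 → turn +1·90°
n=3: pose=(7,8,E); sL=160/197, sR=32/13; mL=-4192/2561, mR=5264/2561; mL+mR=1072/2561 → advance +1; mR−mL=48/13 → turn +1·90°
n=4: pose=(8,8,N); sL=20/29, sR=40/49; mL=-1070/1421, mR=670/1421; mL+mR=-400/1421 → advance -1; mR−mL=60/49 → turn +1·90°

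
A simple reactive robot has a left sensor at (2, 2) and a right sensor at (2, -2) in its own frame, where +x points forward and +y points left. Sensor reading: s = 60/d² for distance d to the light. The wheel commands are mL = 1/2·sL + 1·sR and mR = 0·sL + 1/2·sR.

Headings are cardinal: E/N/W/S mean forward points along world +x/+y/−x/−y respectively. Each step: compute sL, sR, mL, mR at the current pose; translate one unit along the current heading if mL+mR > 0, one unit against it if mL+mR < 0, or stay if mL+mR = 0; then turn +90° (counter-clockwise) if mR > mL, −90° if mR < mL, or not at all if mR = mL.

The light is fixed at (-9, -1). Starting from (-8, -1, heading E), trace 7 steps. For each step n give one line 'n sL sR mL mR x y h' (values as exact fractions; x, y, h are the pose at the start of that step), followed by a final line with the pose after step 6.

n=0: pose=(-8,-1,E); sL=60/13, sR=60/13; mL=90/13, mR=30/13; mL+mR=120/13 → advance +1; mR−mL=-60/13 → turn -1·90°
n=1: pose=(-7,-1,S); sL=3, sR=15; mL=33/2, mR=15/2; mL+mR=24 → advance +1; mR−mL=-9 → turn -1·90°
n=2: pose=(-7,-2,W); sL=20/3, sR=60; mL=190/3, mR=30; mL+mR=280/3 → advance +1; mR−mL=-100/3 → turn -1·90°
n=3: pose=(-8,-2,N); sL=30, sR=6; mL=21, mR=3; mL+mR=24 → advance +1; mR−mL=-18 → turn -1·90°
n=4: pose=(-8,-1,E); sL=60/13, sR=60/13; mL=90/13, mR=30/13; mL+mR=120/13 → advance +1; mR−mL=-60/13 → turn -1·90°
n=5: pose=(-7,-1,S); sL=3, sR=15; mL=33/2, mR=15/2; mL+mR=24 → advance +1; mR−mL=-9 → turn -1·90°
n=6: pose=(-7,-2,W); sL=20/3, sR=60; mL=190/3, mR=30; mL+mR=280/3 → advance +1; mR−mL=-100/3 → turn -1·90°

0 60/13 60/13 90/13 30/13 -8 -1 E
1 3 15 33/2 15/2 -7 -1 S
2 20/3 60 190/3 30 -7 -2 W
3 30 6 21 3 -8 -2 N
4 60/13 60/13 90/13 30/13 -8 -1 E
5 3 15 33/2 15/2 -7 -1 S
6 20/3 60 190/3 30 -7 -2 W
final -8 -2 N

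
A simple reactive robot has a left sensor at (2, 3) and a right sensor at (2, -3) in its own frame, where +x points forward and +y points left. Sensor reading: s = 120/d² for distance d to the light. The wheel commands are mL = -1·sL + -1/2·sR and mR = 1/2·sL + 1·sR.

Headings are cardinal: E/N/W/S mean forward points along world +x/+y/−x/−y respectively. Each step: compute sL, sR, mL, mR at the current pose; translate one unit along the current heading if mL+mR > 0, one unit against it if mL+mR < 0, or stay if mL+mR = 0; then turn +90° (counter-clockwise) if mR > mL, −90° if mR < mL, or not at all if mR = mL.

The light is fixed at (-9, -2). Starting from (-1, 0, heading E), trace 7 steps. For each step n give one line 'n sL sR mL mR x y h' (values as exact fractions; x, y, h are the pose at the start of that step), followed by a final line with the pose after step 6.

n=0: pose=(-1,0,E); sL=24/25, sR=120/101; mL=-3924/2525, mR=4212/2525; mL+mR=288/2525 → advance +1; mR−mL=8136/2525 → turn +1·90°
n=1: pose=(0,0,N); sL=30/13, sR=3/4; mL=-279/104, mR=99/52; mL+mR=-81/104 → advance -1; mR−mL=477/104 → turn +1·90°
n=2: pose=(0,-1,W); sL=120/53, sR=24/13; mL=-2196/689, mR=2052/689; mL+mR=-144/689 → advance -1; mR−mL=4248/689 → turn +1·90°
n=3: pose=(1,-1,S); sL=12/17, sR=12/5; mL=-162/85, mR=234/85; mL+mR=72/85 → advance +1; mR−mL=396/85 → turn +1·90°
n=4: pose=(1,-2,E); sL=40/51, sR=40/51; mL=-20/17, mR=20/17; mL+mR=0 → advance +0; mR−mL=40/17 → turn +1·90°
n=5: pose=(1,-2,N); sL=120/53, sR=120/173; mL=-23940/9169, mR=16740/9169; mL+mR=-7200/9169 → advance -1; mR−mL=40680/9169 → turn +1·90°
n=6: pose=(1,-3,W); sL=3/2, sR=30/17; mL=-81/34, mR=171/68; mL+mR=9/68 → advance +1; mR−mL=333/68 → turn +1·90°

0 24/25 120/101 -3924/2525 4212/2525 -1 0 E
1 30/13 3/4 -279/104 99/52 0 0 N
2 120/53 24/13 -2196/689 2052/689 0 -1 W
3 12/17 12/5 -162/85 234/85 1 -1 S
4 40/51 40/51 -20/17 20/17 1 -2 E
5 120/53 120/173 -23940/9169 16740/9169 1 -2 N
6 3/2 30/17 -81/34 171/68 1 -3 W
final 0 -3 S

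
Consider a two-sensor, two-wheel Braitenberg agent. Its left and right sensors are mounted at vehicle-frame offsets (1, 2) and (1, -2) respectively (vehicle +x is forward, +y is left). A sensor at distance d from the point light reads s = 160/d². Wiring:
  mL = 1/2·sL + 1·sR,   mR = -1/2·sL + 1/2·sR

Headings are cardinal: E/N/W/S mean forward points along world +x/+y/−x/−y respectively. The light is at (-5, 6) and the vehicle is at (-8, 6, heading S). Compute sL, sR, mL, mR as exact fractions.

left sensor world pos  = (-6, 5); dL² = 2
right sensor world pos = (-10, 5); dR² = 26
sL = 160/2 = 80
sR = 160/26 = 80/13
mL = 1/2·sL + 1·sR = 600/13
mR = -1/2·sL + 1/2·sR = -480/13

80 80/13 600/13 -480/13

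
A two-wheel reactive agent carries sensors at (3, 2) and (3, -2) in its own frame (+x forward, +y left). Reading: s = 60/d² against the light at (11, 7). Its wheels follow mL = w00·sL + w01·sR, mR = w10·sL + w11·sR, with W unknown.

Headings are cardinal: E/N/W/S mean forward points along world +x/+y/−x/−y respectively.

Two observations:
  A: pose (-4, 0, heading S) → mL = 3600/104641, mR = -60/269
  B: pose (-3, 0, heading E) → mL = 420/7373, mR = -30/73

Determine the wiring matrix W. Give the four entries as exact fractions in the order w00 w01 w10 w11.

obs A: pose=(-4,0,S) → sL=60/269, sR=60/389, mL=3600/104641, mR=-60/269
obs B: pose=(-3,0,E) → sL=30/73, sR=30/101, mL=420/7373, mR=-30/73
sensor matrix S = [[60/269, 60/389], [30/73, 30/101]]; det S = 2210400/771518093
solve [mL_A; mL_B] = S·[w00; w01] and [mR_A; mR_B] = S·[w10; w11]:
  w00 = 1/2, w01 = -1/2, w10 = -1, w11 = 0

1/2 -1/2 -1 0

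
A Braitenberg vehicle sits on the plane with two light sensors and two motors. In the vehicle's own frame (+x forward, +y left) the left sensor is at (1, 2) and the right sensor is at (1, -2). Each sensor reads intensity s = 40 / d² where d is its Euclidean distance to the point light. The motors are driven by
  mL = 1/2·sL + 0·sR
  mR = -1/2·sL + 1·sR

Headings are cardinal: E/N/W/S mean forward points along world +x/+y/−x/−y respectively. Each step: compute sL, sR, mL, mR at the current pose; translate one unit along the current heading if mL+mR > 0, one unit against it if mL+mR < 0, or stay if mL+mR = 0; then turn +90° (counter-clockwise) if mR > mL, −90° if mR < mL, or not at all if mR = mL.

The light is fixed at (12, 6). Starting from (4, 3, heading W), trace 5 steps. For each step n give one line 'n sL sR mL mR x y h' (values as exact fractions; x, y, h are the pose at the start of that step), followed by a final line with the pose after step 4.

0 20/53 20/41 10/53 650/2173 4 3 W
1 8/13 40/137 4/13 -28/1781 3 3 S
2 5/17 5/13 5/34 105/442 3 2 W
3 40/89 40/169 20/89 180/15041 2 2 S
4 4/17 4/13 2/17 42/221 2 1 W
final 1 1 S

n=0: pose=(4,3,W); sL=20/53, sR=20/41; mL=10/53, mR=650/2173; mL+mR=20/41 → advance +1; mR−mL=240/2173 → turn +1·90°
n=1: pose=(3,3,S); sL=8/13, sR=40/137; mL=4/13, mR=-28/1781; mL+mR=40/137 → advance +1; mR−mL=-576/1781 → turn -1·90°
n=2: pose=(3,2,W); sL=5/17, sR=5/13; mL=5/34, mR=105/442; mL+mR=5/13 → advance +1; mR−mL=20/221 → turn +1·90°
n=3: pose=(2,2,S); sL=40/89, sR=40/169; mL=20/89, mR=180/15041; mL+mR=40/169 → advance +1; mR−mL=-3200/15041 → turn -1·90°
n=4: pose=(2,1,W); sL=4/17, sR=4/13; mL=2/17, mR=42/221; mL+mR=4/13 → advance +1; mR−mL=16/221 → turn +1·90°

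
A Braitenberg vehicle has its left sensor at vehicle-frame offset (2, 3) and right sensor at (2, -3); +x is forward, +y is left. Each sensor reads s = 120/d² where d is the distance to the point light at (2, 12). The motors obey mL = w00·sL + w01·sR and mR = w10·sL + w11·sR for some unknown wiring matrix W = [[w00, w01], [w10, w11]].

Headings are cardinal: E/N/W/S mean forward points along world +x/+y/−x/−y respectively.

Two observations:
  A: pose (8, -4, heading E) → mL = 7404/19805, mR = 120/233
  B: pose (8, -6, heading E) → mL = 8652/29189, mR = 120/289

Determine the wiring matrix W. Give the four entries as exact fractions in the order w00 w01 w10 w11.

1 -1/2 1 0

obs A: pose=(8,-4,E) → sL=120/233, sR=24/85, mL=7404/19805, mR=120/233
obs B: pose=(8,-6,E) → sL=120/289, sR=24/101, mL=8652/29189, mR=120/289
sensor matrix S = [[120/233, 24/85], [120/289, 24/101]]; det S = 594432/115617629
solve [mL_A; mL_B] = S·[w00; w01] and [mR_A; mR_B] = S·[w10; w11]:
  w00 = 1, w01 = -1/2, w10 = 1, w11 = 0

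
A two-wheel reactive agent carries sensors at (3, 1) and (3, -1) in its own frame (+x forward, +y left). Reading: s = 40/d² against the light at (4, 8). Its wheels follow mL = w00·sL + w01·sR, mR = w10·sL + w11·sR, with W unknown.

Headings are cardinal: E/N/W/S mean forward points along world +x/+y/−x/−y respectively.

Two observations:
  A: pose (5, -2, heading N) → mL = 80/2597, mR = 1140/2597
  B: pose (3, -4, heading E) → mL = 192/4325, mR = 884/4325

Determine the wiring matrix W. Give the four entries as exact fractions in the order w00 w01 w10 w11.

obs A: pose=(5,-2,N) → sL=40/49, sR=40/53, mL=80/2597, mR=1140/2597
obs B: pose=(3,-4,E) → sL=8/25, sR=40/173, mL=192/4325, mR=884/4325
sensor matrix S = [[40/49, 40/53], [8/25, 40/173]]; det S = -118528/2246405
solve [mL_A; mL_B] = S·[w00; w01] and [mR_A; mR_B] = S·[w10; w11]:
  w00 = 1/2, w01 = -1/2, w10 = 1, w11 = -1/2

1/2 -1/2 1 -1/2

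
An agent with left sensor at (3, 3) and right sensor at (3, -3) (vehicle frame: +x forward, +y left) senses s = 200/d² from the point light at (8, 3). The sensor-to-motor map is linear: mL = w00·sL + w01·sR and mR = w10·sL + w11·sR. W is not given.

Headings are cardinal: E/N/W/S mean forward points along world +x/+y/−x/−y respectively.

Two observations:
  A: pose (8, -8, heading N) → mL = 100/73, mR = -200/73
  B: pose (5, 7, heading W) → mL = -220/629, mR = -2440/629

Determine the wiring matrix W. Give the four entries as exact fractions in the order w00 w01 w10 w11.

obs A: pose=(8,-8,N) → sL=200/73, sR=200/73, mL=100/73, mR=-200/73
obs B: pose=(5,7,W) → sL=200/37, sR=40/17, mL=-220/629, mR=-2440/629
sensor matrix S = [[200/73, 200/73], [200/37, 40/17]]; det S = -384000/45917
solve [mL_A; mL_B] = S·[w00; w01] and [mR_A; mR_B] = S·[w10; w11]:
  w00 = -1/2, w01 = 1, w10 = -1/2, w11 = -1/2

-1/2 1 -1/2 -1/2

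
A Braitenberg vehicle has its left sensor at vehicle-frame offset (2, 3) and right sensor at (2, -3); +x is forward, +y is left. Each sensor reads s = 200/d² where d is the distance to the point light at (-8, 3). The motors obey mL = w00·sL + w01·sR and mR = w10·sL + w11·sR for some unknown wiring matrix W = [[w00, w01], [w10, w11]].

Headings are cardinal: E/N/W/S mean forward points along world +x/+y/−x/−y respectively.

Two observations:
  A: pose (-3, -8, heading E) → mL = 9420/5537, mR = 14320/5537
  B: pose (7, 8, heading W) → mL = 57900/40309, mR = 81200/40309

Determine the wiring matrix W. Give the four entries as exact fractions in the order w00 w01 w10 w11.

obs A: pose=(-3,-8,E) → sL=200/113, sR=40/49, mL=9420/5537, mR=14320/5537
obs B: pose=(7,8,W) → sL=200/173, sR=200/233, mL=57900/40309, mR=81200/40309
sensor matrix S = [[200/113, 40/49], [200/173, 200/233]]; det S = 128448000/223190933
solve [mL_A; mL_B] = S·[w00; w01] and [mR_A; mR_B] = S·[w10; w11]:
  w00 = 1/2, w01 = 1, w10 = 1, w11 = 1

1/2 1 1 1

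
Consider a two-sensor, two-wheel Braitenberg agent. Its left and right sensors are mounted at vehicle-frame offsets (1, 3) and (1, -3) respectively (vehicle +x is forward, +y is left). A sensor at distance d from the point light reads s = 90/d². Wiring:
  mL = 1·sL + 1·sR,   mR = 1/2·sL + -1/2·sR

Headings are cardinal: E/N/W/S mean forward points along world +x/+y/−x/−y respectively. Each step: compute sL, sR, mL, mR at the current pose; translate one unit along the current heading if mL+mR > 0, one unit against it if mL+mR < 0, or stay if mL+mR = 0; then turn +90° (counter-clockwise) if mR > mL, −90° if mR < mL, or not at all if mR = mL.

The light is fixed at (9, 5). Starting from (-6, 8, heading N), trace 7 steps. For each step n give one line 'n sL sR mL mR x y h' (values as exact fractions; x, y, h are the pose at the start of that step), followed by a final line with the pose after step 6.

n=0: pose=(-6,8,N); sL=9/34, sR=9/16; mL=225/272, mR=-81/544; mL+mR=369/544 → advance +1; mR−mL=-531/544 → turn -1·90°
n=1: pose=(-6,9,E); sL=18/49, sR=90/197; mL=7956/9653, mR=-432/9653; mL+mR=7524/9653 → advance +1; mR−mL=-8388/9653 → turn -1·90°
n=2: pose=(-5,9,S); sL=9/13, sR=45/149; mL=1926/1937, mR=378/1937; mL+mR=2304/1937 → advance +1; mR−mL=-1548/1937 → turn -1·90°
n=3: pose=(-5,8,W); sL=2/5, sR=10/29; mL=108/145, mR=4/145; mL+mR=112/145 → advance +1; mR−mL=-104/145 → turn -1·90°
n=4: pose=(-6,8,N); sL=9/34, sR=9/16; mL=225/272, mR=-81/544; mL+mR=369/544 → advance +1; mR−mL=-531/544 → turn -1·90°
n=5: pose=(-6,9,E); sL=18/49, sR=90/197; mL=7956/9653, mR=-432/9653; mL+mR=7524/9653 → advance +1; mR−mL=-8388/9653 → turn -1·90°
n=6: pose=(-5,9,S); sL=9/13, sR=45/149; mL=1926/1937, mR=378/1937; mL+mR=2304/1937 → advance +1; mR−mL=-1548/1937 → turn -1·90°

0 9/34 9/16 225/272 -81/544 -6 8 N
1 18/49 90/197 7956/9653 -432/9653 -6 9 E
2 9/13 45/149 1926/1937 378/1937 -5 9 S
3 2/5 10/29 108/145 4/145 -5 8 W
4 9/34 9/16 225/272 -81/544 -6 8 N
5 18/49 90/197 7956/9653 -432/9653 -6 9 E
6 9/13 45/149 1926/1937 378/1937 -5 9 S
final -5 8 W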